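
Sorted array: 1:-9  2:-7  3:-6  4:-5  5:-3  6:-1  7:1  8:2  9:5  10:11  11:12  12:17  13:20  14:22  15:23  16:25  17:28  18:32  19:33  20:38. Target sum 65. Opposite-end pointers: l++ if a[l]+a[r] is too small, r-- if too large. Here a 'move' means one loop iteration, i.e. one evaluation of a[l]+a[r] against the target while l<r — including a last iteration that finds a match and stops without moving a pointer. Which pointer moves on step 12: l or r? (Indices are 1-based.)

l=1 r=20: -9+38=29 <65, l++
l=2 r=20: -7+38=31 <65, l++
l=3 r=20: -6+38=32 <65, l++
l=4 r=20: -5+38=33 <65, l++
l=5 r=20: -3+38=35 <65, l++
l=6 r=20: -1+38=37 <65, l++
l=7 r=20: 1+38=39 <65, l++
l=8 r=20: 2+38=40 <65, l++
l=9 r=20: 5+38=43 <65, l++
l=10 r=20: 11+38=49 <65, l++
l=11 r=20: 12+38=50 <65, l++
l=12 r=20: 17+38=55 <65, l++

l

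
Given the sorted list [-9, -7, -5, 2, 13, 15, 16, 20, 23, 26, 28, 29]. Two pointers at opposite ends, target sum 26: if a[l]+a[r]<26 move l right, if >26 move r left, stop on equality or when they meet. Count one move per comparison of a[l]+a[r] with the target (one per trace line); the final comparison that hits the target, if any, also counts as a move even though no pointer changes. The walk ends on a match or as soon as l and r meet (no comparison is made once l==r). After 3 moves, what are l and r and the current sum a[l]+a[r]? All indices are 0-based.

l=3, r=11, sum=31

[0,11] -9+29=20 <26 → l++
[1,11] -7+29=22 <26 → l++
[2,11] -5+29=24 <26 → l++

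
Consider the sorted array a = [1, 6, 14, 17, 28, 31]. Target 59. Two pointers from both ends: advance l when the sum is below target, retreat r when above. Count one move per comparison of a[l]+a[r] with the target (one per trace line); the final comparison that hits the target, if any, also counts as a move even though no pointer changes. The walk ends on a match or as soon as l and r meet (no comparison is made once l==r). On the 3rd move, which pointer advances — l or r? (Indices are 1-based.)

[1,6] 1+31=32 <59 → l++
[2,6] 6+31=37 <59 → l++
[3,6] 14+31=45 <59 → l++

l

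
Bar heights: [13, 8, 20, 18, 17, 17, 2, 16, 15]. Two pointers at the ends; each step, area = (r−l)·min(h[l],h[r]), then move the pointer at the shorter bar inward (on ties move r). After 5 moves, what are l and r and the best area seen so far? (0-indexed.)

[0,8] min(13,15)*8=104 best=104 * → l++
[1,8] min(8,15)*7=56 best=104 → l++
[2,8] min(20,15)*6=90 best=104 → r--
[2,7] min(20,16)*5=80 best=104 → r--
[2,6] min(20,2)*4=8 best=104 → r--

l=2, r=5, best area=104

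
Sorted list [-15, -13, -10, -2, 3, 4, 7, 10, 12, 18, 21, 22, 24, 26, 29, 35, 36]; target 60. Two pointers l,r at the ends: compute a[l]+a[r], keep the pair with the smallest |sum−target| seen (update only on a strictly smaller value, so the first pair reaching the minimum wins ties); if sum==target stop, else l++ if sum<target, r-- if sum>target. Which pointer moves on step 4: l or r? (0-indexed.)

[0,16] -15+36=21 d=39 * → l++
[1,16] -13+36=23 d=37 * → l++
[2,16] -10+36=26 d=34 * → l++
[3,16] -2+36=34 d=26 * → l++

l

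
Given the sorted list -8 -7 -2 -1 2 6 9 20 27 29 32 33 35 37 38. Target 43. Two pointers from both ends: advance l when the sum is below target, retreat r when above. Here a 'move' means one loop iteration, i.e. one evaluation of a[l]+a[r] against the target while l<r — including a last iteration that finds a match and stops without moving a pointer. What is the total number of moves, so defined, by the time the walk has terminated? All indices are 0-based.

7 moves

l=0 r=14: -8+38=30 <43, l++
l=1 r=14: -7+38=31 <43, l++
l=2 r=14: -2+38=36 <43, l++
l=3 r=14: -1+38=37 <43, l++
l=4 r=14: 2+38=40 <43, l++
l=5 r=14: 6+38=44 >43, r--
l=5 r=13: 6+37=43, found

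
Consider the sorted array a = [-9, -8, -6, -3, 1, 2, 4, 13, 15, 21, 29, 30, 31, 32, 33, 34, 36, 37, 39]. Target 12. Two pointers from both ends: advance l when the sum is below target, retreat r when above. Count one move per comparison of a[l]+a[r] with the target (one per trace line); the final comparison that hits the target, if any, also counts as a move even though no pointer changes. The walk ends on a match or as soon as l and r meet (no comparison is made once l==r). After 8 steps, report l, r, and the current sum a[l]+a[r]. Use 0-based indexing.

l=0, r=10, sum=20

l=0 r=18: -9+39=30 >12, r--
l=0 r=17: -9+37=28 >12, r--
l=0 r=16: -9+36=27 >12, r--
l=0 r=15: -9+34=25 >12, r--
l=0 r=14: -9+33=24 >12, r--
l=0 r=13: -9+32=23 >12, r--
l=0 r=12: -9+31=22 >12, r--
l=0 r=11: -9+30=21 >12, r--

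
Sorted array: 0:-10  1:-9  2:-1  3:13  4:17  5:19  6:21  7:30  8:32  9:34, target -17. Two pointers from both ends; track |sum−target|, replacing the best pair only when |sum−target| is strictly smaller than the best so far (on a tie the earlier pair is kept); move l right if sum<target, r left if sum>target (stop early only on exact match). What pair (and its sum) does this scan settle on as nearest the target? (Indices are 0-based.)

pair (-10, -9) with sum -19 (|Δ|=2)

l=0 r=9: -10+34=24 d=41 *, r--
l=0 r=8: -10+32=22 d=39 *, r--
l=0 r=7: -10+30=20 d=37 *, r--
l=0 r=6: -10+21=11 d=28 *, r--
l=0 r=5: -10+19=9 d=26 *, r--
l=0 r=4: -10+17=7 d=24 *, r--
l=0 r=3: -10+13=3 d=20 *, r--
l=0 r=2: -10+-1=-11 d=6 *, r--
l=0 r=1: -10+-9=-19 d=2 *, l++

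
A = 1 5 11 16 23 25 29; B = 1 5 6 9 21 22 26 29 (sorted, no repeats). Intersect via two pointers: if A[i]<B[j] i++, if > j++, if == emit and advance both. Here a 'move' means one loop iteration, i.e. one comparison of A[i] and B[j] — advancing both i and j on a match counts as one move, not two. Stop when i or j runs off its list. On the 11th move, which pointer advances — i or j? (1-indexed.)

[i=1,j=1] 1==1 emit → i++,j++
[i=2,j=2] 5==5 emit → i++,j++
[i=3,j=3] 11>6 → j++
[i=3,j=4] 11>9 → j++
[i=3,j=5] 11<21 → i++
[i=4,j=5] 16<21 → i++
[i=5,j=5] 23>21 → j++
[i=5,j=6] 23>22 → j++
[i=5,j=7] 23<26 → i++
[i=6,j=7] 25<26 → i++
[i=7,j=7] 29>26 → j++

j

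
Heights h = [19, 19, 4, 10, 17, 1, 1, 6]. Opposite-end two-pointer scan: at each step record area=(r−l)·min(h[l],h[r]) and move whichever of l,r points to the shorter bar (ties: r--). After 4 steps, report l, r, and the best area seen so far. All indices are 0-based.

l=0, r=3, best area=68

l=0 r=7: min(19,6)*7=42 best=42 *, r--
l=0 r=6: min(19,1)*6=6 best=42, r--
l=0 r=5: min(19,1)*5=5 best=42, r--
l=0 r=4: min(19,17)*4=68 best=68 *, r--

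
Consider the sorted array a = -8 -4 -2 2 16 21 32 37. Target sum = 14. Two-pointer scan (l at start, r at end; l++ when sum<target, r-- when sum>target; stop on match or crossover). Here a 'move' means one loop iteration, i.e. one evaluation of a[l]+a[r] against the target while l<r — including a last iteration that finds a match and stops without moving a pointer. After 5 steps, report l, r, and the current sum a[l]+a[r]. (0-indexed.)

l=2, r=4, sum=14

[0,7] -8+37=29 >14 → r--
[0,6] -8+32=24 >14 → r--
[0,5] -8+21=13 <14 → l++
[1,5] -4+21=17 >14 → r--
[1,4] -4+16=12 <14 → l++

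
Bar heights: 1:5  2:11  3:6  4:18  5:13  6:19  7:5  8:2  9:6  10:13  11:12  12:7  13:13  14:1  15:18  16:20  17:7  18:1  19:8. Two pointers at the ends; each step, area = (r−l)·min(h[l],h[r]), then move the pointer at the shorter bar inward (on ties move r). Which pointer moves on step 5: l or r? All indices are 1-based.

[1,19] min(5,8)*18=90 best=90 * → l++
[2,19] min(11,8)*17=136 best=136 * → r--
[2,18] min(11,1)*16=16 best=136 → r--
[2,17] min(11,7)*15=105 best=136 → r--
[2,16] min(11,20)*14=154 best=154 * → l++

l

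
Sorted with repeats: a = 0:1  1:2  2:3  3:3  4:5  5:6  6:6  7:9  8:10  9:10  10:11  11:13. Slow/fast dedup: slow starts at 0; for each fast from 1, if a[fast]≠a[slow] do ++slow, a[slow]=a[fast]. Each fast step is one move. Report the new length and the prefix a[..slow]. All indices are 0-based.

length 9; prefix = [1, 2, 3, 5, 6, 9, 10, 11, 13]

(s=0,f=1) a[fast]=2≠a[slow]=1 write a[1]=2 → slow++,fast++
(s=1,f=2) a[fast]=3≠a[slow]=2 write a[2]=3 → slow++,fast++
(s=2,f=3) a[fast]=3=a[slow] dup → fast++
(s=2,f=4) a[fast]=5≠a[slow]=3 write a[3]=5 → slow++,fast++
(s=3,f=5) a[fast]=6≠a[slow]=5 write a[4]=6 → slow++,fast++
(s=4,f=6) a[fast]=6=a[slow] dup → fast++
(s=4,f=7) a[fast]=9≠a[slow]=6 write a[5]=9 → slow++,fast++
(s=5,f=8) a[fast]=10≠a[slow]=9 write a[6]=10 → slow++,fast++
(s=6,f=9) a[fast]=10=a[slow] dup → fast++
(s=6,f=10) a[fast]=11≠a[slow]=10 write a[7]=11 → slow++,fast++
(s=7,f=11) a[fast]=13≠a[slow]=11 write a[8]=13 → slow++,fast++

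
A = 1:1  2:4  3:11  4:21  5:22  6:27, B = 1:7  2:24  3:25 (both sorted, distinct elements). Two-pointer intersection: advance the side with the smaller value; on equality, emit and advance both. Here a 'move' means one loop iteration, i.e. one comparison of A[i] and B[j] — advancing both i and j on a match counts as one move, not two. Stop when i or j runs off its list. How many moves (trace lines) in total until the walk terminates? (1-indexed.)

8 moves

[i=1,j=1] 1<7 → i++
[i=2,j=1] 4<7 → i++
[i=3,j=1] 11>7 → j++
[i=3,j=2] 11<24 → i++
[i=4,j=2] 21<24 → i++
[i=5,j=2] 22<24 → i++
[i=6,j=2] 27>24 → j++
[i=6,j=3] 27>25 → j++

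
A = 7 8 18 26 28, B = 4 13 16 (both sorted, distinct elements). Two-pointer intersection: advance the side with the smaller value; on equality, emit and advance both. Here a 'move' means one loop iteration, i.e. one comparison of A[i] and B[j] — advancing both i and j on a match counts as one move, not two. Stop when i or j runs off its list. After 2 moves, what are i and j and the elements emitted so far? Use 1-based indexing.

i=1 j=1: 7>4, j++
i=1 j=2: 7<13, i++

i=2, j=2, emitted=[]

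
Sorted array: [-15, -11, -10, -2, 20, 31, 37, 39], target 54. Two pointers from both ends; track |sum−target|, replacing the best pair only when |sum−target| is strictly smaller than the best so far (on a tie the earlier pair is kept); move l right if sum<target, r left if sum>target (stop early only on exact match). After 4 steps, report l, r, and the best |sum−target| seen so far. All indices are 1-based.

[1,8] -15+39=24 d=30 * → l++
[2,8] -11+39=28 d=26 * → l++
[3,8] -10+39=29 d=25 * → l++
[4,8] -2+39=37 d=17 * → l++

l=5, r=8, best |Δ|=17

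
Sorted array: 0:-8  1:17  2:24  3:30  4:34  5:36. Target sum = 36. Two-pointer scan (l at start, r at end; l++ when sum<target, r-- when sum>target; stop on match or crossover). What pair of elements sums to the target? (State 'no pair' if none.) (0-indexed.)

[0,5] -8+36=28 <36 → l++
[1,5] 17+36=53 >36 → r--
[1,4] 17+34=51 >36 → r--
[1,3] 17+30=47 >36 → r--
[1,2] 17+24=41 >36 → r--

no pair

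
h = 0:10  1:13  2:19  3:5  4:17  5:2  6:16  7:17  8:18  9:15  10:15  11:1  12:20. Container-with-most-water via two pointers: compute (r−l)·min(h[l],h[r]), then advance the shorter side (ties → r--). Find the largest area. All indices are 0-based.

max area = 190

l=0 r=12: min(10,20)*12=120 best=120 *, l++
l=1 r=12: min(13,20)*11=143 best=143 *, l++
l=2 r=12: min(19,20)*10=190 best=190 *, l++
l=3 r=12: min(5,20)*9=45 best=190, l++
l=4 r=12: min(17,20)*8=136 best=190, l++
l=5 r=12: min(2,20)*7=14 best=190, l++
l=6 r=12: min(16,20)*6=96 best=190, l++
l=7 r=12: min(17,20)*5=85 best=190, l++
l=8 r=12: min(18,20)*4=72 best=190, l++
l=9 r=12: min(15,20)*3=45 best=190, l++
l=10 r=12: min(15,20)*2=30 best=190, l++
l=11 r=12: min(1,20)*1=1 best=190, l++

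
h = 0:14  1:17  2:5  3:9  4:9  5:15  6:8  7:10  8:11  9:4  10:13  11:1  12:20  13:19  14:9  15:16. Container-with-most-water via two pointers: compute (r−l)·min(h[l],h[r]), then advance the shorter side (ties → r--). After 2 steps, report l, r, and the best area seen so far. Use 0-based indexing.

[0,15] min(14,16)*15=210 best=210 * → l++
[1,15] min(17,16)*14=224 best=224 * → r--

l=1, r=14, best area=224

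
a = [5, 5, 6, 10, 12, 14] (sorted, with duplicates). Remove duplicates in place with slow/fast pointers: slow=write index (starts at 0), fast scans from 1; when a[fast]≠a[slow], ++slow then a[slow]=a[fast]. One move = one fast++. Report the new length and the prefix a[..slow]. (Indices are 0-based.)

length 5; prefix = [5, 6, 10, 12, 14]

(s=0,f=1) a[fast]=5=a[slow] dup → fast++
(s=0,f=2) a[fast]=6≠a[slow]=5 write a[1]=6 → slow++,fast++
(s=1,f=3) a[fast]=10≠a[slow]=6 write a[2]=10 → slow++,fast++
(s=2,f=4) a[fast]=12≠a[slow]=10 write a[3]=12 → slow++,fast++
(s=3,f=5) a[fast]=14≠a[slow]=12 write a[4]=14 → slow++,fast++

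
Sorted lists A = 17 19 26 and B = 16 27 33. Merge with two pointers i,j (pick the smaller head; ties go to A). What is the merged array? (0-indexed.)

[i=0,j=0] A[i]=17>B[j]=16 take 16 → j++
[i=0,j=1] A[i]=17<=B[j]=27 take 17 → i++
[i=1,j=1] A[i]=19<=B[j]=27 take 19 → i++
[i=2,j=1] A[i]=26<=B[j]=27 take 26 → i++
[i=3,j=1] A done, take B[j]=27 → j++
[i=3,j=2] A done, take B[j]=33 → j++

[16, 17, 19, 26, 27, 33]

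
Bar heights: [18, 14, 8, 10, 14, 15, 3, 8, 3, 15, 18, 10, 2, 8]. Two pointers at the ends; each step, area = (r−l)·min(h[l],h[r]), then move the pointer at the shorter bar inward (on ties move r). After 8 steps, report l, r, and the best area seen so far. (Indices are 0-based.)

l=0, r=5, best area=180

[0,13] min(18,8)*13=104 best=104 * → r--
[0,12] min(18,2)*12=24 best=104 → r--
[0,11] min(18,10)*11=110 best=110 * → r--
[0,10] min(18,18)*10=180 best=180 * → r--
[0,9] min(18,15)*9=135 best=180 → r--
[0,8] min(18,3)*8=24 best=180 → r--
[0,7] min(18,8)*7=56 best=180 → r--
[0,6] min(18,3)*6=18 best=180 → r--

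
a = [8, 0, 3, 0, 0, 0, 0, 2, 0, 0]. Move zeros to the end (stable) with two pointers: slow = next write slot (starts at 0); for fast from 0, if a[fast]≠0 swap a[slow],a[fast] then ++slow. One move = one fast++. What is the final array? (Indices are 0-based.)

slow=0 fast=0: a[fast]=8≠0 swap→a[0]=8, slow++,fast++
slow=1 fast=1: a[fast]=0, fast++
slow=1 fast=2: a[fast]=3≠0 swap→a[1]=3, slow++,fast++
slow=2 fast=3: a[fast]=0, fast++
slow=2 fast=4: a[fast]=0, fast++
slow=2 fast=5: a[fast]=0, fast++
slow=2 fast=6: a[fast]=0, fast++
slow=2 fast=7: a[fast]=2≠0 swap→a[2]=2, slow++,fast++
slow=3 fast=8: a[fast]=0, fast++
slow=3 fast=9: a[fast]=0, fast++

[8, 3, 2, 0, 0, 0, 0, 0, 0, 0]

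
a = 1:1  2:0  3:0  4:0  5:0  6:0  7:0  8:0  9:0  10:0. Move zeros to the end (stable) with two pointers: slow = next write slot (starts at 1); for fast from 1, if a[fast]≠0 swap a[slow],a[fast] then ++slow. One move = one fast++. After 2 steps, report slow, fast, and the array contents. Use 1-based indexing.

slow=1 fast=1: a[fast]=1≠0 swap→a[1]=1, slow++,fast++
slow=2 fast=2: a[fast]=0, fast++

slow=2, fast=3, a=[1, 0, 0, 0, 0, 0, 0, 0, 0, 0]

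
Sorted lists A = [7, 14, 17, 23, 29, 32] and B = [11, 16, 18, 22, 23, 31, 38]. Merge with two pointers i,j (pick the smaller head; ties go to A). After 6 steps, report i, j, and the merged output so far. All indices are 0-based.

i=3, j=3, merged so far=[7, 11, 14, 16, 17, 18]

[i=0,j=0] A[i]=7<=B[j]=11 take 7 → i++
[i=1,j=0] A[i]=14>B[j]=11 take 11 → j++
[i=1,j=1] A[i]=14<=B[j]=16 take 14 → i++
[i=2,j=1] A[i]=17>B[j]=16 take 16 → j++
[i=2,j=2] A[i]=17<=B[j]=18 take 17 → i++
[i=3,j=2] A[i]=23>B[j]=18 take 18 → j++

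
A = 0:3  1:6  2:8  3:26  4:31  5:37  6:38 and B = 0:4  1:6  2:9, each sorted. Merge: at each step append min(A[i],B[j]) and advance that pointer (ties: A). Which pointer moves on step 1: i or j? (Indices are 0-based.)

i

[i=0,j=0] A[i]=3<=B[j]=4 take 3 → i++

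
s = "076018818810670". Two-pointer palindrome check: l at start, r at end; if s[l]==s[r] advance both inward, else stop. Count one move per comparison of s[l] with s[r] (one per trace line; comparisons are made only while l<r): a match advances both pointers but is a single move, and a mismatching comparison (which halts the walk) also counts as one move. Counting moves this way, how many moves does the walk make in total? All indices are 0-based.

l=0 r=14: '0'=='0', l++,r--
l=1 r=13: '7'=='7', l++,r--
l=2 r=12: '6'=='6', l++,r--
l=3 r=11: '0'=='0', l++,r--
l=4 r=10: '1'=='1', l++,r--
l=5 r=9: '8'=='8', l++,r--
l=6 r=8: '8'=='8', l++,r--

7 moves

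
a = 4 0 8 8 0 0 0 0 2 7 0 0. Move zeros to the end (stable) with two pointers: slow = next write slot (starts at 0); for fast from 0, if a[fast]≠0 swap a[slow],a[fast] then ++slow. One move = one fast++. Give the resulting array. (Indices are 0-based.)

[4, 8, 8, 2, 7, 0, 0, 0, 0, 0, 0, 0]

(s=0,f=0) a[fast]=4≠0 swap→a[0]=4 → slow++,fast++
(s=1,f=1) a[fast]=0 → fast++
(s=1,f=2) a[fast]=8≠0 swap→a[1]=8 → slow++,fast++
(s=2,f=3) a[fast]=8≠0 swap→a[2]=8 → slow++,fast++
(s=3,f=4) a[fast]=0 → fast++
(s=3,f=5) a[fast]=0 → fast++
(s=3,f=6) a[fast]=0 → fast++
(s=3,f=7) a[fast]=0 → fast++
(s=3,f=8) a[fast]=2≠0 swap→a[3]=2 → slow++,fast++
(s=4,f=9) a[fast]=7≠0 swap→a[4]=7 → slow++,fast++
(s=5,f=10) a[fast]=0 → fast++
(s=5,f=11) a[fast]=0 → fast++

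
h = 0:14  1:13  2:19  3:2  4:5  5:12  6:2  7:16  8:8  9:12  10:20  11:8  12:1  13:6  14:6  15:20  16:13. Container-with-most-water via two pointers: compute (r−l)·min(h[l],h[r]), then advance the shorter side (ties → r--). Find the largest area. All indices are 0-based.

l=0 r=16: min(14,13)*16=208 best=208 *, r--
l=0 r=15: min(14,20)*15=210 best=210 *, l++
l=1 r=15: min(13,20)*14=182 best=210, l++
l=2 r=15: min(19,20)*13=247 best=247 *, l++
l=3 r=15: min(2,20)*12=24 best=247, l++
l=4 r=15: min(5,20)*11=55 best=247, l++
l=5 r=15: min(12,20)*10=120 best=247, l++
l=6 r=15: min(2,20)*9=18 best=247, l++
l=7 r=15: min(16,20)*8=128 best=247, l++
l=8 r=15: min(8,20)*7=56 best=247, l++
l=9 r=15: min(12,20)*6=72 best=247, l++
l=10 r=15: min(20,20)*5=100 best=247, r--
l=10 r=14: min(20,6)*4=24 best=247, r--
l=10 r=13: min(20,6)*3=18 best=247, r--
l=10 r=12: min(20,1)*2=2 best=247, r--
l=10 r=11: min(20,8)*1=8 best=247, r--

max area = 247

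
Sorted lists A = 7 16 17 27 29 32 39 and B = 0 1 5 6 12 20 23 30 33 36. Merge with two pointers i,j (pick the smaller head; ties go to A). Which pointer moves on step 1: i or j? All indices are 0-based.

i=0 j=0: A[i]=7>B[j]=0 take 0, j++

j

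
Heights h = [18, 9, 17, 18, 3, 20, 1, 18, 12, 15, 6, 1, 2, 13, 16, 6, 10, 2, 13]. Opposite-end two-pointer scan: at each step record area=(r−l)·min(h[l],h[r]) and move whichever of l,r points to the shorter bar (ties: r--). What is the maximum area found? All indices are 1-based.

max area = 234

[1,19] min(18,13)*18=234 best=234 * → r--
[1,18] min(18,2)*17=34 best=234 → r--
[1,17] min(18,10)*16=160 best=234 → r--
[1,16] min(18,6)*15=90 best=234 → r--
[1,15] min(18,16)*14=224 best=234 → r--
[1,14] min(18,13)*13=169 best=234 → r--
[1,13] min(18,2)*12=24 best=234 → r--
[1,12] min(18,1)*11=11 best=234 → r--
[1,11] min(18,6)*10=60 best=234 → r--
[1,10] min(18,15)*9=135 best=234 → r--
[1,9] min(18,12)*8=96 best=234 → r--
[1,8] min(18,18)*7=126 best=234 → r--
[1,7] min(18,1)*6=6 best=234 → r--
[1,6] min(18,20)*5=90 best=234 → l++
[2,6] min(9,20)*4=36 best=234 → l++
[3,6] min(17,20)*3=51 best=234 → l++
[4,6] min(18,20)*2=36 best=234 → l++
[5,6] min(3,20)*1=3 best=234 → l++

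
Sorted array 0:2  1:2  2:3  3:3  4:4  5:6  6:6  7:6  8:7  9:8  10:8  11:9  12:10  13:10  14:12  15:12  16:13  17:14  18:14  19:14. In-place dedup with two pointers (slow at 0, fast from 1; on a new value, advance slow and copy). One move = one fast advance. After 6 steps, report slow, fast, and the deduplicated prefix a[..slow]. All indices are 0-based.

(s=0,f=1) a[fast]=2=a[slow] dup → fast++
(s=0,f=2) a[fast]=3≠a[slow]=2 write a[1]=3 → slow++,fast++
(s=1,f=3) a[fast]=3=a[slow] dup → fast++
(s=1,f=4) a[fast]=4≠a[slow]=3 write a[2]=4 → slow++,fast++
(s=2,f=5) a[fast]=6≠a[slow]=4 write a[3]=6 → slow++,fast++
(s=3,f=6) a[fast]=6=a[slow] dup → fast++

slow=3, fast=7, prefix=[2, 3, 4, 6]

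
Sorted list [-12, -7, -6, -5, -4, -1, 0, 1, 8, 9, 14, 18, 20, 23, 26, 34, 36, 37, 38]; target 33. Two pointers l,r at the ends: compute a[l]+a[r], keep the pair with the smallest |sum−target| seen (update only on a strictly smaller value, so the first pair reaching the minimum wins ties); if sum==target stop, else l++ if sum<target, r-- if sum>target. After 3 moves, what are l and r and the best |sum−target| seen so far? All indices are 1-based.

l=4, r=19, best |Δ|=1

l=1 r=19: -12+38=26 d=7 *, l++
l=2 r=19: -7+38=31 d=2 *, l++
l=3 r=19: -6+38=32 d=1 *, l++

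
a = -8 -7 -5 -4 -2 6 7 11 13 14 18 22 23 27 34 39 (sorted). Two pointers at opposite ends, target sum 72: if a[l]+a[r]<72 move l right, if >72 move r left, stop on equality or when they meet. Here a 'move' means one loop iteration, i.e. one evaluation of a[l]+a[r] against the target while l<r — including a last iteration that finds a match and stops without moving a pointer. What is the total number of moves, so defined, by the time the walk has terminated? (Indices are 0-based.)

15 moves

[0,15] -8+39=31 <72 → l++
[1,15] -7+39=32 <72 → l++
[2,15] -5+39=34 <72 → l++
[3,15] -4+39=35 <72 → l++
[4,15] -2+39=37 <72 → l++
[5,15] 6+39=45 <72 → l++
[6,15] 7+39=46 <72 → l++
[7,15] 11+39=50 <72 → l++
[8,15] 13+39=52 <72 → l++
[9,15] 14+39=53 <72 → l++
[10,15] 18+39=57 <72 → l++
[11,15] 22+39=61 <72 → l++
[12,15] 23+39=62 <72 → l++
[13,15] 27+39=66 <72 → l++
[14,15] 34+39=73 >72 → r--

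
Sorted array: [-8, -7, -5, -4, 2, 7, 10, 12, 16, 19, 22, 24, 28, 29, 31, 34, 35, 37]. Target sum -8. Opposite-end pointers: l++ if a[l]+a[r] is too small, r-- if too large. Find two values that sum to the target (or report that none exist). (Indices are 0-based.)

[0,17] -8+37=29 >-8 → r--
[0,16] -8+35=27 >-8 → r--
[0,15] -8+34=26 >-8 → r--
[0,14] -8+31=23 >-8 → r--
[0,13] -8+29=21 >-8 → r--
[0,12] -8+28=20 >-8 → r--
[0,11] -8+24=16 >-8 → r--
[0,10] -8+22=14 >-8 → r--
[0,9] -8+19=11 >-8 → r--
[0,8] -8+16=8 >-8 → r--
[0,7] -8+12=4 >-8 → r--
[0,6] -8+10=2 >-8 → r--
[0,5] -8+7=-1 >-8 → r--
[0,4] -8+2=-6 >-8 → r--
[0,3] -8+-4=-12 <-8 → l++
[1,3] -7+-4=-11 <-8 → l++
[2,3] -5+-4=-9 <-8 → l++

no pair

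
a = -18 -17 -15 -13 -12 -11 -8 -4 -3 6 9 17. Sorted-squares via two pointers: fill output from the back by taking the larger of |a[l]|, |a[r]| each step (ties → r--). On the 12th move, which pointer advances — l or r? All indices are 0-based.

l=0 r=11: |-18|>|17| out[11]=324, l++
l=1 r=11: |-17|<=|17| out[10]=289, r--
l=1 r=10: |-17|>|9| out[9]=289, l++
l=2 r=10: |-15|>|9| out[8]=225, l++
l=3 r=10: |-13|>|9| out[7]=169, l++
l=4 r=10: |-12|>|9| out[6]=144, l++
l=5 r=10: |-11|>|9| out[5]=121, l++
l=6 r=10: |-8|<=|9| out[4]=81, r--
l=6 r=9: |-8|>|6| out[3]=64, l++
l=7 r=9: |-4|<=|6| out[2]=36, r--
l=7 r=8: |-4|>|-3| out[1]=16, l++
l=8 r=8: |-3|<=|-3| out[0]=9, r--

r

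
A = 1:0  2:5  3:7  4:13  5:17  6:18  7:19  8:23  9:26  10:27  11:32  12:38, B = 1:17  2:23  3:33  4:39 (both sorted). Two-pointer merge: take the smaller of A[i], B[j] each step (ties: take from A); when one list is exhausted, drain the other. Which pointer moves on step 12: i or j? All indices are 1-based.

i=1 j=1: A[i]=0<=B[j]=17 take 0, i++
i=2 j=1: A[i]=5<=B[j]=17 take 5, i++
i=3 j=1: A[i]=7<=B[j]=17 take 7, i++
i=4 j=1: A[i]=13<=B[j]=17 take 13, i++
i=5 j=1: A[i]=17<=B[j]=17 take 17, i++
i=6 j=1: A[i]=18>B[j]=17 take 17, j++
i=6 j=2: A[i]=18<=B[j]=23 take 18, i++
i=7 j=2: A[i]=19<=B[j]=23 take 19, i++
i=8 j=2: A[i]=23<=B[j]=23 take 23, i++
i=9 j=2: A[i]=26>B[j]=23 take 23, j++
i=9 j=3: A[i]=26<=B[j]=33 take 26, i++
i=10 j=3: A[i]=27<=B[j]=33 take 27, i++

i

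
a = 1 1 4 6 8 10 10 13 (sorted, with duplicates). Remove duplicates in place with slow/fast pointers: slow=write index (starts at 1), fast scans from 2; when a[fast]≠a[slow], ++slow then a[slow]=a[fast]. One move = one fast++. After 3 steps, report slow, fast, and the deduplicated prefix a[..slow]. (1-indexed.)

slow=1 fast=2: a[fast]=1=a[slow] dup, fast++
slow=1 fast=3: a[fast]=4≠a[slow]=1 write a[2]=4, slow++,fast++
slow=2 fast=4: a[fast]=6≠a[slow]=4 write a[3]=6, slow++,fast++

slow=3, fast=5, prefix=[1, 4, 6]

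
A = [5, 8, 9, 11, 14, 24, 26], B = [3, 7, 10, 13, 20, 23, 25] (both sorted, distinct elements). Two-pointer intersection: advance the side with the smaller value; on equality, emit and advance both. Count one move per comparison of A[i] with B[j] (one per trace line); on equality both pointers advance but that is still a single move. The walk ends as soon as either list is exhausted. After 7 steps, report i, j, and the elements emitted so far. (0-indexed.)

i=4, j=3, emitted=[]

i=0 j=0: 5>3, j++
i=0 j=1: 5<7, i++
i=1 j=1: 8>7, j++
i=1 j=2: 8<10, i++
i=2 j=2: 9<10, i++
i=3 j=2: 11>10, j++
i=3 j=3: 11<13, i++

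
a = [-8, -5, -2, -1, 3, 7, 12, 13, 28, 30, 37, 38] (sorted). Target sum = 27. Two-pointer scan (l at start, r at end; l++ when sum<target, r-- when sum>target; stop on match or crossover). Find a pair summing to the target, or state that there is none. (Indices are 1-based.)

(-1, 28)

l=1 r=12: -8+38=30 >27, r--
l=1 r=11: -8+37=29 >27, r--
l=1 r=10: -8+30=22 <27, l++
l=2 r=10: -5+30=25 <27, l++
l=3 r=10: -2+30=28 >27, r--
l=3 r=9: -2+28=26 <27, l++
l=4 r=9: -1+28=27, found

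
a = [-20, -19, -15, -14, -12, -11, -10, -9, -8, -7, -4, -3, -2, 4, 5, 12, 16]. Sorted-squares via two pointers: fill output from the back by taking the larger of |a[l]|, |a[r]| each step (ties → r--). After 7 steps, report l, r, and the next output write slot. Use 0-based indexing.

[0,16] |-20|>|16| out[16]=400 → l++
[1,16] |-19|>|16| out[15]=361 → l++
[2,16] |-15|<=|16| out[14]=256 → r--
[2,15] |-15|>|12| out[13]=225 → l++
[3,15] |-14|>|12| out[12]=196 → l++
[4,15] |-12|<=|12| out[11]=144 → r--
[4,14] |-12|>|5| out[10]=144 → l++

l=5, r=14, next write slot=9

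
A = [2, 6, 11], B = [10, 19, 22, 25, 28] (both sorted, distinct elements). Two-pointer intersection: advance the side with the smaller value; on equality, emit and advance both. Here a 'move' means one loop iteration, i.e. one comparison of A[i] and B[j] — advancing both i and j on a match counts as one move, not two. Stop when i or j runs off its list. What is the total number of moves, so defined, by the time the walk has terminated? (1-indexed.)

i=1 j=1: 2<10, i++
i=2 j=1: 6<10, i++
i=3 j=1: 11>10, j++
i=3 j=2: 11<19, i++

4 moves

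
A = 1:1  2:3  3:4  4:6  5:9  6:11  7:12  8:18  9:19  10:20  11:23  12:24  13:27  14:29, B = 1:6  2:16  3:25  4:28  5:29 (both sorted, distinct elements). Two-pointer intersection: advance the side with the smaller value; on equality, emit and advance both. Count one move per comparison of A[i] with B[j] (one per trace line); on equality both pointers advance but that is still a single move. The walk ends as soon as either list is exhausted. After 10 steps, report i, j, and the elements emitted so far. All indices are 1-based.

i=1 j=1: 1<6, i++
i=2 j=1: 3<6, i++
i=3 j=1: 4<6, i++
i=4 j=1: 6==6 emit, i++,j++
i=5 j=2: 9<16, i++
i=6 j=2: 11<16, i++
i=7 j=2: 12<16, i++
i=8 j=2: 18>16, j++
i=8 j=3: 18<25, i++
i=9 j=3: 19<25, i++

i=10, j=3, emitted=[6]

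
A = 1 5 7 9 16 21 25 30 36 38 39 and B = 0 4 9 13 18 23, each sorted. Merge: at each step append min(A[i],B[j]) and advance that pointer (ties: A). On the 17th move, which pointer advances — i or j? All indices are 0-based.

i=0 j=0: A[i]=1>B[j]=0 take 0, j++
i=0 j=1: A[i]=1<=B[j]=4 take 1, i++
i=1 j=1: A[i]=5>B[j]=4 take 4, j++
i=1 j=2: A[i]=5<=B[j]=9 take 5, i++
i=2 j=2: A[i]=7<=B[j]=9 take 7, i++
i=3 j=2: A[i]=9<=B[j]=9 take 9, i++
i=4 j=2: A[i]=16>B[j]=9 take 9, j++
i=4 j=3: A[i]=16>B[j]=13 take 13, j++
i=4 j=4: A[i]=16<=B[j]=18 take 16, i++
i=5 j=4: A[i]=21>B[j]=18 take 18, j++
i=5 j=5: A[i]=21<=B[j]=23 take 21, i++
i=6 j=5: A[i]=25>B[j]=23 take 23, j++
i=6 j=6: B done, take A[i]=25, i++
i=7 j=6: B done, take A[i]=30, i++
i=8 j=6: B done, take A[i]=36, i++
i=9 j=6: B done, take A[i]=38, i++
i=10 j=6: B done, take A[i]=39, i++

i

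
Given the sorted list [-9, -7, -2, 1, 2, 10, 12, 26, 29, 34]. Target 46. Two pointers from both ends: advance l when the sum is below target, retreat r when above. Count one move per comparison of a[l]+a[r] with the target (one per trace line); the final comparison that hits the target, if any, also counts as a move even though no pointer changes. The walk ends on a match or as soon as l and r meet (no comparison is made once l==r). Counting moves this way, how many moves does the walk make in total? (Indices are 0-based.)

7 moves

[0,9] -9+34=25 <46 → l++
[1,9] -7+34=27 <46 → l++
[2,9] -2+34=32 <46 → l++
[3,9] 1+34=35 <46 → l++
[4,9] 2+34=36 <46 → l++
[5,9] 10+34=44 <46 → l++
[6,9] 12+34=46 → found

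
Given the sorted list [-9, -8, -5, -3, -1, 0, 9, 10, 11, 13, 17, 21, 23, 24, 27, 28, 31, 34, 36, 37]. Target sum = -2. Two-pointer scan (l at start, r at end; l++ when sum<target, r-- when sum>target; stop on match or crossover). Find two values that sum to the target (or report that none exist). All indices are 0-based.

[0,19] -9+37=28 >-2 → r--
[0,18] -9+36=27 >-2 → r--
[0,17] -9+34=25 >-2 → r--
[0,16] -9+31=22 >-2 → r--
[0,15] -9+28=19 >-2 → r--
[0,14] -9+27=18 >-2 → r--
[0,13] -9+24=15 >-2 → r--
[0,12] -9+23=14 >-2 → r--
[0,11] -9+21=12 >-2 → r--
[0,10] -9+17=8 >-2 → r--
[0,9] -9+13=4 >-2 → r--
[0,8] -9+11=2 >-2 → r--
[0,7] -9+10=1 >-2 → r--
[0,6] -9+9=0 >-2 → r--
[0,5] -9+0=-9 <-2 → l++
[1,5] -8+0=-8 <-2 → l++
[2,5] -5+0=-5 <-2 → l++
[3,5] -3+0=-3 <-2 → l++
[4,5] -1+0=-1 >-2 → r--

no pair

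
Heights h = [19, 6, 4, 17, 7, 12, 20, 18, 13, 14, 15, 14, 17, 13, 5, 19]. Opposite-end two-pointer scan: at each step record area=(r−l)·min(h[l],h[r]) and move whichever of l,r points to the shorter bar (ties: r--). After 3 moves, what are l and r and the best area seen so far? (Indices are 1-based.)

[1,16] min(19,19)*15=285 best=285 * → r--
[1,15] min(19,5)*14=70 best=285 → r--
[1,14] min(19,13)*13=169 best=285 → r--

l=1, r=13, best area=285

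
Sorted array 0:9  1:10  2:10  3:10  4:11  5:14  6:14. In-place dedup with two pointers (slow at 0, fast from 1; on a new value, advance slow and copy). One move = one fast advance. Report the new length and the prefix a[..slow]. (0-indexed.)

(s=0,f=1) a[fast]=10≠a[slow]=9 write a[1]=10 → slow++,fast++
(s=1,f=2) a[fast]=10=a[slow] dup → fast++
(s=1,f=3) a[fast]=10=a[slow] dup → fast++
(s=1,f=4) a[fast]=11≠a[slow]=10 write a[2]=11 → slow++,fast++
(s=2,f=5) a[fast]=14≠a[slow]=11 write a[3]=14 → slow++,fast++
(s=3,f=6) a[fast]=14=a[slow] dup → fast++

length 4; prefix = [9, 10, 11, 14]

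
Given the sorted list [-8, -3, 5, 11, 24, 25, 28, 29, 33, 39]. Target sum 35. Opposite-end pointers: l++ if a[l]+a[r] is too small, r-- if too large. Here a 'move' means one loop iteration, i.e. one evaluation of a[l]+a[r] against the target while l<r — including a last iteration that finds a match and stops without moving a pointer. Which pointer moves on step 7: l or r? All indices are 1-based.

r

[1,10] -8+39=31 <35 → l++
[2,10] -3+39=36 >35 → r--
[2,9] -3+33=30 <35 → l++
[3,9] 5+33=38 >35 → r--
[3,8] 5+29=34 <35 → l++
[4,8] 11+29=40 >35 → r--
[4,7] 11+28=39 >35 → r--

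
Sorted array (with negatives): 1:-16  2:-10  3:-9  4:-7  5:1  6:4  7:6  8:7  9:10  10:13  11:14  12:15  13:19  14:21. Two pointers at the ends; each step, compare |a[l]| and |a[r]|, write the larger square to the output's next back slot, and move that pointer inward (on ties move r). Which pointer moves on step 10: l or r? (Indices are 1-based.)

l=1 r=14: |-16|<=|21| out[14]=441, r--
l=1 r=13: |-16|<=|19| out[13]=361, r--
l=1 r=12: |-16|>|15| out[12]=256, l++
l=2 r=12: |-10|<=|15| out[11]=225, r--
l=2 r=11: |-10|<=|14| out[10]=196, r--
l=2 r=10: |-10|<=|13| out[9]=169, r--
l=2 r=9: |-10|<=|10| out[8]=100, r--
l=2 r=8: |-10|>|7| out[7]=100, l++
l=3 r=8: |-9|>|7| out[6]=81, l++
l=4 r=8: |-7|<=|7| out[5]=49, r--

r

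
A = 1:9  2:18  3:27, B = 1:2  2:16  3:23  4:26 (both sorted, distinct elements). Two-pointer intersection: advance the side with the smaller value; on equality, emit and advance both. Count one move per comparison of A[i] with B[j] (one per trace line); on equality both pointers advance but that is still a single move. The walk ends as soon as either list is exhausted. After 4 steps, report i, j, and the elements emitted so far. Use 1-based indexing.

i=1 j=1: 9>2, j++
i=1 j=2: 9<16, i++
i=2 j=2: 18>16, j++
i=2 j=3: 18<23, i++

i=3, j=3, emitted=[]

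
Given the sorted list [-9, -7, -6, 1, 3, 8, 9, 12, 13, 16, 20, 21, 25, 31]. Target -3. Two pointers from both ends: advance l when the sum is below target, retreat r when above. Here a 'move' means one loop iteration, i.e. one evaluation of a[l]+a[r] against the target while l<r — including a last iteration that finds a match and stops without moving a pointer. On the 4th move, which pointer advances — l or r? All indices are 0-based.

r

[0,13] -9+31=22 >-3 → r--
[0,12] -9+25=16 >-3 → r--
[0,11] -9+21=12 >-3 → r--
[0,10] -9+20=11 >-3 → r--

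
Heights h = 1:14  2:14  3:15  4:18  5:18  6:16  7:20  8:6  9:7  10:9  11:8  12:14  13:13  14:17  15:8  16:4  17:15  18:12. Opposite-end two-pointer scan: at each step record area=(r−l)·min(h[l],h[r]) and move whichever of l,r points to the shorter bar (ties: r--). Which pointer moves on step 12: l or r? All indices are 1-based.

l=1 r=18: min(14,12)*17=204 best=204 *, r--
l=1 r=17: min(14,15)*16=224 best=224 *, l++
l=2 r=17: min(14,15)*15=210 best=224, l++
l=3 r=17: min(15,15)*14=210 best=224, r--
l=3 r=16: min(15,4)*13=52 best=224, r--
l=3 r=15: min(15,8)*12=96 best=224, r--
l=3 r=14: min(15,17)*11=165 best=224, l++
l=4 r=14: min(18,17)*10=170 best=224, r--
l=4 r=13: min(18,13)*9=117 best=224, r--
l=4 r=12: min(18,14)*8=112 best=224, r--
l=4 r=11: min(18,8)*7=56 best=224, r--
l=4 r=10: min(18,9)*6=54 best=224, r--

r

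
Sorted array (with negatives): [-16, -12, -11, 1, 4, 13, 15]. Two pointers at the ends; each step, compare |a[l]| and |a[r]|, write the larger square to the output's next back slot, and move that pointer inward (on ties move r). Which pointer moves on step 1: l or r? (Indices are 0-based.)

[0,6] |-16|>|15| out[6]=256 → l++

l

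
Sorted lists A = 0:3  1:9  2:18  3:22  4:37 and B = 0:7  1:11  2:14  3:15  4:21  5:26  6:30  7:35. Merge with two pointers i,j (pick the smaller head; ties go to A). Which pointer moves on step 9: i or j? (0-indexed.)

i=0 j=0: A[i]=3<=B[j]=7 take 3, i++
i=1 j=0: A[i]=9>B[j]=7 take 7, j++
i=1 j=1: A[i]=9<=B[j]=11 take 9, i++
i=2 j=1: A[i]=18>B[j]=11 take 11, j++
i=2 j=2: A[i]=18>B[j]=14 take 14, j++
i=2 j=3: A[i]=18>B[j]=15 take 15, j++
i=2 j=4: A[i]=18<=B[j]=21 take 18, i++
i=3 j=4: A[i]=22>B[j]=21 take 21, j++
i=3 j=5: A[i]=22<=B[j]=26 take 22, i++

i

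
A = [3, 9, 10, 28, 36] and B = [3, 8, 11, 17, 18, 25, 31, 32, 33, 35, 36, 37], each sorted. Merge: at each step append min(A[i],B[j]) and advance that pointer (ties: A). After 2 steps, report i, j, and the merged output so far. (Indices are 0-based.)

[i=0,j=0] A[i]=3<=B[j]=3 take 3 → i++
[i=1,j=0] A[i]=9>B[j]=3 take 3 → j++

i=1, j=1, merged so far=[3, 3]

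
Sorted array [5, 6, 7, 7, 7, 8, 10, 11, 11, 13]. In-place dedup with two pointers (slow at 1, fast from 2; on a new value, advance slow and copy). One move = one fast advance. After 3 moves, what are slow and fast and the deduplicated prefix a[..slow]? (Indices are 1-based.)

slow=3, fast=5, prefix=[5, 6, 7]

(s=1,f=2) a[fast]=6≠a[slow]=5 write a[2]=6 → slow++,fast++
(s=2,f=3) a[fast]=7≠a[slow]=6 write a[3]=7 → slow++,fast++
(s=3,f=4) a[fast]=7=a[slow] dup → fast++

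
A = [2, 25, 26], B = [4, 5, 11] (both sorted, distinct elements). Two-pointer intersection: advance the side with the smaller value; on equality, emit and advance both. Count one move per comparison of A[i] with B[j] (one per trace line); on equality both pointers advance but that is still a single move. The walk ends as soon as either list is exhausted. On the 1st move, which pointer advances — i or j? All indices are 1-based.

i=1 j=1: 2<4, i++

i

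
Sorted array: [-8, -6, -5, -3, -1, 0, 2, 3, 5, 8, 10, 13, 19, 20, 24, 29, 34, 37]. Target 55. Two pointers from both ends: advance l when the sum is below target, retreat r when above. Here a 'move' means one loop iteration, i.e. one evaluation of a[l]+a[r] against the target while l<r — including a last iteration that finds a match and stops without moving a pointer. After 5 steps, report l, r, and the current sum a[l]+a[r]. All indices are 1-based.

[1,18] -8+37=29 <55 → l++
[2,18] -6+37=31 <55 → l++
[3,18] -5+37=32 <55 → l++
[4,18] -3+37=34 <55 → l++
[5,18] -1+37=36 <55 → l++

l=6, r=18, sum=37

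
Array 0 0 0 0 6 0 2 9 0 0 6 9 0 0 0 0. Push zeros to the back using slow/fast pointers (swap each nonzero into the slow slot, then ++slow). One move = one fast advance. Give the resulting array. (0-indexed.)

(s=0,f=0) a[fast]=0 → fast++
(s=0,f=1) a[fast]=0 → fast++
(s=0,f=2) a[fast]=0 → fast++
(s=0,f=3) a[fast]=0 → fast++
(s=0,f=4) a[fast]=6≠0 swap→a[0]=6 → slow++,fast++
(s=1,f=5) a[fast]=0 → fast++
(s=1,f=6) a[fast]=2≠0 swap→a[1]=2 → slow++,fast++
(s=2,f=7) a[fast]=9≠0 swap→a[2]=9 → slow++,fast++
(s=3,f=8) a[fast]=0 → fast++
(s=3,f=9) a[fast]=0 → fast++
(s=3,f=10) a[fast]=6≠0 swap→a[3]=6 → slow++,fast++
(s=4,f=11) a[fast]=9≠0 swap→a[4]=9 → slow++,fast++
(s=5,f=12) a[fast]=0 → fast++
(s=5,f=13) a[fast]=0 → fast++
(s=5,f=14) a[fast]=0 → fast++
(s=5,f=15) a[fast]=0 → fast++

[6, 2, 9, 6, 9, 0, 0, 0, 0, 0, 0, 0, 0, 0, 0, 0]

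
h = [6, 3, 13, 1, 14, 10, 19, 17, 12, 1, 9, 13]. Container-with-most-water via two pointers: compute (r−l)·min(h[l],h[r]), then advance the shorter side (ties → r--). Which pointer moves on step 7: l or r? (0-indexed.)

l

[0,11] min(6,13)*11=66 best=66 * → l++
[1,11] min(3,13)*10=30 best=66 → l++
[2,11] min(13,13)*9=117 best=117 * → r--
[2,10] min(13,9)*8=72 best=117 → r--
[2,9] min(13,1)*7=7 best=117 → r--
[2,8] min(13,12)*6=72 best=117 → r--
[2,7] min(13,17)*5=65 best=117 → l++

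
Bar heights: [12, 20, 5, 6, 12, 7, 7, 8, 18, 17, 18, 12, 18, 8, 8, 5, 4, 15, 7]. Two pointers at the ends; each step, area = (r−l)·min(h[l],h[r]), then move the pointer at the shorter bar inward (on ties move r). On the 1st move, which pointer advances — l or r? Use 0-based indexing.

r

l=0 r=18: min(12,7)*18=126 best=126 *, r--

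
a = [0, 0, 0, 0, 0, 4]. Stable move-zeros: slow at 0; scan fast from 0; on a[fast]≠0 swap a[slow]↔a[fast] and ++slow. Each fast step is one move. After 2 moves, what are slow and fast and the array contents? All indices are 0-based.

slow=0 fast=0: a[fast]=0, fast++
slow=0 fast=1: a[fast]=0, fast++

slow=0, fast=2, a=[0, 0, 0, 0, 0, 4]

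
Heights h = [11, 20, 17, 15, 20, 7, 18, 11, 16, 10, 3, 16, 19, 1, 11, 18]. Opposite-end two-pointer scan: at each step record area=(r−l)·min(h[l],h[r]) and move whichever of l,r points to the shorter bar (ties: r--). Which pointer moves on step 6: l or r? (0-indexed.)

r

[0,15] min(11,18)*15=165 best=165 * → l++
[1,15] min(20,18)*14=252 best=252 * → r--
[1,14] min(20,11)*13=143 best=252 → r--
[1,13] min(20,1)*12=12 best=252 → r--
[1,12] min(20,19)*11=209 best=252 → r--
[1,11] min(20,16)*10=160 best=252 → r--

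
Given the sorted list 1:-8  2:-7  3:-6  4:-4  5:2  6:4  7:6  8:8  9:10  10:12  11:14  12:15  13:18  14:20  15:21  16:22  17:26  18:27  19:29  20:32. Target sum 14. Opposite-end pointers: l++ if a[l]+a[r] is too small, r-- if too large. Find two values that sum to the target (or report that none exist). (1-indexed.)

[1,20] -8+32=24 >14 → r--
[1,19] -8+29=21 >14 → r--
[1,18] -8+27=19 >14 → r--
[1,17] -8+26=18 >14 → r--
[1,16] -8+22=14 → found

(-8, 22)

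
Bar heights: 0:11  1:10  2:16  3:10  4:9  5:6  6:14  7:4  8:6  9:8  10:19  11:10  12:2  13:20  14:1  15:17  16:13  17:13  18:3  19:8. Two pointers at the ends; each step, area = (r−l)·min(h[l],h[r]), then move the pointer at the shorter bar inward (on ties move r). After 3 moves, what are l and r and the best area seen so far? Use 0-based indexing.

l=1, r=17, best area=187

[0,19] min(11,8)*19=152 best=152 * → r--
[0,18] min(11,3)*18=54 best=152 → r--
[0,17] min(11,13)*17=187 best=187 * → l++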